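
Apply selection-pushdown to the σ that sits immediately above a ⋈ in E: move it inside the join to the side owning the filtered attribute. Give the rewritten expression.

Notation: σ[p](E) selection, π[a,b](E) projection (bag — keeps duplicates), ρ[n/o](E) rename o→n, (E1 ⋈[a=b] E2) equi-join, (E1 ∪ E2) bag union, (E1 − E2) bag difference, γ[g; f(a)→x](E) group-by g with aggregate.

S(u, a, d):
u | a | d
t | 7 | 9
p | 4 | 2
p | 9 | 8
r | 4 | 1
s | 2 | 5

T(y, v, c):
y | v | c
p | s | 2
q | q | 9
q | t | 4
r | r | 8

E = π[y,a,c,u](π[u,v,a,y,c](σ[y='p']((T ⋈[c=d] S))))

σ filters on y, owned by the left side.
E' = π[y,a,c,u](π[u,v,a,y,c]((σ[y='p'](T) ⋈[c=d] S)))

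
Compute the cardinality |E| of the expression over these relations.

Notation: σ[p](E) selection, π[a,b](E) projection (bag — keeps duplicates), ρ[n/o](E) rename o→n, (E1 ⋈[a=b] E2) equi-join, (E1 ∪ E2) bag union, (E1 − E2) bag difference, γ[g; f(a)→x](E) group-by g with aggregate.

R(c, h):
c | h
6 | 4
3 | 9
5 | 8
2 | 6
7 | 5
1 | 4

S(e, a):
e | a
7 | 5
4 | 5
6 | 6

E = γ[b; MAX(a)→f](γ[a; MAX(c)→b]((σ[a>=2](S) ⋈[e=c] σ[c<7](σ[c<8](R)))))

Subexpression sizes:
  S → 3
  σ[a>=2](S) → 3
  R → 6
  σ[c<8](R) → 6
  σ[c<7](σ[c<8](R)) → 5
  (σ[a>=2](S) ⋈[e=c] σ[c<7](σ[c<8](R))) → 1
  γ[a; MAX(c)→b]((σ[a>=2](S) ⋈[e=c] σ[c<7](σ[c<8](R)))) → 1
  γ[b; MAX(a)→f](γ[a; MAX(c)→b]((σ[a>=2](S) ⋈[e=c] σ[c<7](σ[c<8](R))))) → 1

|E| = 1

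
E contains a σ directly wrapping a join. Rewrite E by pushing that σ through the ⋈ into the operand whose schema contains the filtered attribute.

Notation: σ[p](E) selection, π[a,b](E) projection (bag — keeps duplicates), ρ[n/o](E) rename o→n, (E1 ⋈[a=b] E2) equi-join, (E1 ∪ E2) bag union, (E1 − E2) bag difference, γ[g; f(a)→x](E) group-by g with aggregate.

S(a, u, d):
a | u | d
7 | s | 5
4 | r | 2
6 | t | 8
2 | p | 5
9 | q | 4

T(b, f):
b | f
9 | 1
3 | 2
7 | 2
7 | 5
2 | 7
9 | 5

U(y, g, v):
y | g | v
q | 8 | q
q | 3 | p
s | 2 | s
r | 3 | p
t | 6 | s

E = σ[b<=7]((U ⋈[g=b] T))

σ filters on b, owned by the right side.
E' = (U ⋈[g=b] σ[b<=7](T))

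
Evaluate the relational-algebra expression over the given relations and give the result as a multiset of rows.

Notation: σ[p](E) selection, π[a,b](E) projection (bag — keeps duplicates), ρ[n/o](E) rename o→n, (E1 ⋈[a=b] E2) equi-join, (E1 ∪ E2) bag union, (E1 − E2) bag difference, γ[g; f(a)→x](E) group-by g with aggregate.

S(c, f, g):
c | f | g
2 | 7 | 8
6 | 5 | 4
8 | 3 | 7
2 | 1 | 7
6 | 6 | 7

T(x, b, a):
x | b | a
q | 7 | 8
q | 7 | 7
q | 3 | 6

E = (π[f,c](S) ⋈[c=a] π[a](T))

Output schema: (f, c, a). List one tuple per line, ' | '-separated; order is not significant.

Row counts bottom-up:
  S → 5
  π[f,c](S) → 5
  T → 3
  π[a](T) → 3
  (π[f,c](S) ⋈[c=a] π[a](T)) → 3

== RESULT ==
f | c | a
3 | 8 | 8
5 | 6 | 6
6 | 6 | 6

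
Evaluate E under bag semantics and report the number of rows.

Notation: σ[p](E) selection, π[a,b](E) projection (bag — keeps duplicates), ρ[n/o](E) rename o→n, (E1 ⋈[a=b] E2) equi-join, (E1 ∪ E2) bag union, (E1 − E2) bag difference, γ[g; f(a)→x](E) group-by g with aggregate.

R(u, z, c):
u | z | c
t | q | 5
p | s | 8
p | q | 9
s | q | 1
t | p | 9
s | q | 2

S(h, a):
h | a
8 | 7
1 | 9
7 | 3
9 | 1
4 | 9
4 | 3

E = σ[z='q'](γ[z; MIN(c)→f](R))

Stepwise |·|:
  R → 6
  γ[z; MIN(c)→f](R) → 3
  σ[z='q'](γ[z; MIN(c)→f](R)) → 1

|E| = 1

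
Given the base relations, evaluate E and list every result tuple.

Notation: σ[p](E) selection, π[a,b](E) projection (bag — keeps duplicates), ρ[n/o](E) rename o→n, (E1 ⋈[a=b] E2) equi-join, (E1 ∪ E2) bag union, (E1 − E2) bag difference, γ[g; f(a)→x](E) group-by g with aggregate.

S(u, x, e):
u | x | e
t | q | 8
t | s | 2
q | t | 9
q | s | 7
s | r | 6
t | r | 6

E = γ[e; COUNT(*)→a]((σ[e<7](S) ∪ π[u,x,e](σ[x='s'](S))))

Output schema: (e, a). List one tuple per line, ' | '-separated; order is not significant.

Stepwise |·|:
  S → 6
  σ[e<7](S) → 3
  S → 6
  σ[x='s'](S) → 2
  π[u,x,e](σ[x='s'](S)) → 2
  (σ[e<7](S) ∪ π[u,x,e](σ[x='s'](S))) → 5
  γ[e; COUNT(*)→a]((σ[e<7](S) ∪ π[u,x,e](σ[x='s'](S)))) → 3

== RESULT ==
e | a
2 | 2
6 | 2
7 | 1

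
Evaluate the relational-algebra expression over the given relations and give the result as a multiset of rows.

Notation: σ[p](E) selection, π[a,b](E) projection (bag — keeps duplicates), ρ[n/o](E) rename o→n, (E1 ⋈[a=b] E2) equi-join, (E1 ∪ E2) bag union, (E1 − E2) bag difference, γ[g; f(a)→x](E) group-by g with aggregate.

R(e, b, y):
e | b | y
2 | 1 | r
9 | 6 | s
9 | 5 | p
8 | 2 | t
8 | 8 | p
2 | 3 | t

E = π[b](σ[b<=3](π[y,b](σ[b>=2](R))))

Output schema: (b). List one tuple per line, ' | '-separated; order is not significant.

Subexpression sizes:
  R → 6
  σ[b>=2](R) → 5
  π[y,b](σ[b>=2](R)) → 5
  σ[b<=3](π[y,b](σ[b>=2](R))) → 2
  π[b](σ[b<=3](π[y,b](σ[b>=2](R)))) → 2

== RESULT ==
b
2
3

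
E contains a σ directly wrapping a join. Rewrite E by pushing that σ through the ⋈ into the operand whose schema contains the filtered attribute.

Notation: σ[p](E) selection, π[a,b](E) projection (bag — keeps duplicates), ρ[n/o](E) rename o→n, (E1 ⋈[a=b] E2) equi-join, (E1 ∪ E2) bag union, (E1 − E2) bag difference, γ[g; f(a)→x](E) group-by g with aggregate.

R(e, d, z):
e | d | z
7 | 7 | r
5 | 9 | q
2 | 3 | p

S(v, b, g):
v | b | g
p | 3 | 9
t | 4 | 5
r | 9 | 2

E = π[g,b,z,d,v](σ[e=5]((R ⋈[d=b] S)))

σ filters on e, owned by the left side.
E' = π[g,b,z,d,v]((σ[e=5](R) ⋈[d=b] S))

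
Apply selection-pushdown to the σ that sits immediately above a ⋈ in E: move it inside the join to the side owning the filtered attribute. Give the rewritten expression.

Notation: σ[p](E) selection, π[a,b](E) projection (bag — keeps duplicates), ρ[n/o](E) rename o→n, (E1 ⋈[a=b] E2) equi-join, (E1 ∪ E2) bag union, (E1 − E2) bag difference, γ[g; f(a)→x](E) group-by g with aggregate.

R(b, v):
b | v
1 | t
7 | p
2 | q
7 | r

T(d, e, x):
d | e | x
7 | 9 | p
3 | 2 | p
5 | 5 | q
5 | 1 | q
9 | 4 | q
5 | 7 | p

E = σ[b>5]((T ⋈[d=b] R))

σ filters on b, owned by the right side.
E' = (T ⋈[d=b] σ[b>5](R))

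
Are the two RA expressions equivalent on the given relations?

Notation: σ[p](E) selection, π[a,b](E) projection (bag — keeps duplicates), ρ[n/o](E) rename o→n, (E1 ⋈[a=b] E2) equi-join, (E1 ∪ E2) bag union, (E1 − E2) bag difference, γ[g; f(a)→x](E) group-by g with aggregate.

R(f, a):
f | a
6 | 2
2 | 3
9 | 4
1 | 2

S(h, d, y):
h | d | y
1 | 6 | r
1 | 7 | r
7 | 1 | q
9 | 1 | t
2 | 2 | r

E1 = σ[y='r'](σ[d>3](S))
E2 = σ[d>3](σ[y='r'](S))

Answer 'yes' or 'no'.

E1 per-node cardinality:
  S → 5
  σ[d>3](S) → 2
  σ[y='r'](σ[d>3](S)) → 2
E2 per-node cardinality:
  S → 5
  σ[y='r'](S) → 3
  σ[d>3](σ[y='r'](S)) → 2

E1 and E2 produce the same multiset:
h | d | y
1 | 6 | r
1 | 7 | r

yes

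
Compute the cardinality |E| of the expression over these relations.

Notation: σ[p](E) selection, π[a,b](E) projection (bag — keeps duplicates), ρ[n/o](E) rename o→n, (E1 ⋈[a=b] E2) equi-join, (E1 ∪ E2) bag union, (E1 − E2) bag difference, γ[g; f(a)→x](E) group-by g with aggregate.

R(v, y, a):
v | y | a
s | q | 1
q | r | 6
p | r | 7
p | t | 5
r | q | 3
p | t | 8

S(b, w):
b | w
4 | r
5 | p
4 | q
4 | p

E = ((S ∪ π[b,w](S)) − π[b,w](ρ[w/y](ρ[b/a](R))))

Row counts bottom-up:
  S → 4
  S → 4
  π[b,w](S) → 4
  (S ∪ π[b,w](S)) → 8
  R → 6
  ρ[b/a](R) → 6
  ρ[w/y](ρ[b/a](R)) → 6
  π[b,w](ρ[w/y](ρ[b/a](R))) → 6
  ((S ∪ π[b,w](S)) − π[b,w](ρ[w/y](ρ[b/a](R)))) → 8

|E| = 8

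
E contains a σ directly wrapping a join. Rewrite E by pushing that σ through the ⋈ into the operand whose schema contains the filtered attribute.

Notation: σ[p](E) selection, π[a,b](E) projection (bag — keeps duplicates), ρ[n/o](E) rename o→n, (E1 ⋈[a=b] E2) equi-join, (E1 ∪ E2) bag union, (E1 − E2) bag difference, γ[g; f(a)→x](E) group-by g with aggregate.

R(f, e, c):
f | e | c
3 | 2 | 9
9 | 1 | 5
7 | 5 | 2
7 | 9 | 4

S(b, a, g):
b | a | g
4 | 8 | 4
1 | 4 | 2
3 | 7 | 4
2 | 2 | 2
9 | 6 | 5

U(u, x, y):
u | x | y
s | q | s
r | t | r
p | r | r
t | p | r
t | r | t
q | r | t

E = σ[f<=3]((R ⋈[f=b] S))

σ filters on f, owned by the left side.
E' = (σ[f<=3](R) ⋈[f=b] S)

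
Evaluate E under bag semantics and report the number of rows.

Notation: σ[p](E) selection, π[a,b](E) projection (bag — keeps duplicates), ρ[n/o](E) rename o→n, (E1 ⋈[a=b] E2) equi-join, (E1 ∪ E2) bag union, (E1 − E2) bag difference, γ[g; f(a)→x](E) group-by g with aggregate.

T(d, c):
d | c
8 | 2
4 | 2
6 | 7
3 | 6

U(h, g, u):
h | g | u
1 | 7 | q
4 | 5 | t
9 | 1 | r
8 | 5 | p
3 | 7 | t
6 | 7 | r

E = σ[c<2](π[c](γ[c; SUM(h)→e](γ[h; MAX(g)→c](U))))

Per-node cardinality:
  U → 6
  γ[h; MAX(g)→c](U) → 6
  γ[c; SUM(h)→e](γ[h; MAX(g)→c](U)) → 3
  π[c](γ[c; SUM(h)→e](γ[h; MAX(g)→c](U))) → 3
  σ[c<2](π[c](γ[c; SUM(h)→e](γ[h; MAX(g)→c](U)))) → 1

|E| = 1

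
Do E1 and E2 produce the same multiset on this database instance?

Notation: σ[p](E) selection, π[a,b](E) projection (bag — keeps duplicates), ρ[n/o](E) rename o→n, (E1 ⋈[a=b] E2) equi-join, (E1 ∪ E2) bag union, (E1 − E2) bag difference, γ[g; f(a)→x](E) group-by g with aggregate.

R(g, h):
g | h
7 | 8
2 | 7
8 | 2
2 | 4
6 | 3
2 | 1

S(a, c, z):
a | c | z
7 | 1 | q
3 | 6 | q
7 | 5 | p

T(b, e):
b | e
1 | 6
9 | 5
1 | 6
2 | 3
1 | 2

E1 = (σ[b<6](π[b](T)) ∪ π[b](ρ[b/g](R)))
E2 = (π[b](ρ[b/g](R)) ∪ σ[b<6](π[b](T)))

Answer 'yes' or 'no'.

E1 per-node cardinality:
  T → 5
  π[b](T) → 5
  σ[b<6](π[b](T)) → 4
  R → 6
  ρ[b/g](R) → 6
  π[b](ρ[b/g](R)) → 6
  (σ[b<6](π[b](T)) ∪ π[b](ρ[b/g](R))) → 10
E2 per-node cardinality:
  R → 6
  ρ[b/g](R) → 6
  π[b](ρ[b/g](R)) → 6
  T → 5
  π[b](T) → 5
  σ[b<6](π[b](T)) → 4
  (π[b](ρ[b/g](R)) ∪ σ[b<6](π[b](T))) → 10

E1 and E2 produce the same multiset:
b
1
1
1
2
2
2
2
6
7
8

yes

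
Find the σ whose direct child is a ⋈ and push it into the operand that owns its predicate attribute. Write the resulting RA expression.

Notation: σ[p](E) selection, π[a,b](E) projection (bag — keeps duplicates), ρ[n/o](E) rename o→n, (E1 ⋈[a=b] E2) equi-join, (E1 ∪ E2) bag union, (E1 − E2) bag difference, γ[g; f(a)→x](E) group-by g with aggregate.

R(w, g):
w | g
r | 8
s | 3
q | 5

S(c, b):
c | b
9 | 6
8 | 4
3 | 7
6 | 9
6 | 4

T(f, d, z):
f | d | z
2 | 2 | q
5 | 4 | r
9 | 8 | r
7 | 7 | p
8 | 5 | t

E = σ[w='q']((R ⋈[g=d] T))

σ filters on w, owned by the left side.
E' = (σ[w='q'](R) ⋈[g=d] T)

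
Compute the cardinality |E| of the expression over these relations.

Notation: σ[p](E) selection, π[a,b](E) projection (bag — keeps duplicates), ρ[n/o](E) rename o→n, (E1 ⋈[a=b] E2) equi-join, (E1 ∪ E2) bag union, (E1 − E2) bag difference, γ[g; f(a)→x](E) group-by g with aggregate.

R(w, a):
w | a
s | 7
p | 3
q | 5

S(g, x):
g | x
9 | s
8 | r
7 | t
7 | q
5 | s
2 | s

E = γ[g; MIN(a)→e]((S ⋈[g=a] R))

Per-node cardinality:
  S → 6
  R → 3
  (S ⋈[g=a] R) → 3
  γ[g; MIN(a)→e]((S ⋈[g=a] R)) → 2

|E| = 2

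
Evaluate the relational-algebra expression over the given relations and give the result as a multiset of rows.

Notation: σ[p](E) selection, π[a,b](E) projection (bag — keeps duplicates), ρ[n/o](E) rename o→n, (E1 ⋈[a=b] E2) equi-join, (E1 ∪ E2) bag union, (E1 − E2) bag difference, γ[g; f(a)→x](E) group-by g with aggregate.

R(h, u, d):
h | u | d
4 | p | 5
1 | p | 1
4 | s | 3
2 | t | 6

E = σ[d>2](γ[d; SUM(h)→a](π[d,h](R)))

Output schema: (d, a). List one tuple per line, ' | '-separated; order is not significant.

Stepwise |·|:
  R → 4
  π[d,h](R) → 4
  γ[d; SUM(h)→a](π[d,h](R)) → 4
  σ[d>2](γ[d; SUM(h)→a](π[d,h](R))) → 3

== RESULT ==
d | a
3 | 4
5 | 4
6 | 2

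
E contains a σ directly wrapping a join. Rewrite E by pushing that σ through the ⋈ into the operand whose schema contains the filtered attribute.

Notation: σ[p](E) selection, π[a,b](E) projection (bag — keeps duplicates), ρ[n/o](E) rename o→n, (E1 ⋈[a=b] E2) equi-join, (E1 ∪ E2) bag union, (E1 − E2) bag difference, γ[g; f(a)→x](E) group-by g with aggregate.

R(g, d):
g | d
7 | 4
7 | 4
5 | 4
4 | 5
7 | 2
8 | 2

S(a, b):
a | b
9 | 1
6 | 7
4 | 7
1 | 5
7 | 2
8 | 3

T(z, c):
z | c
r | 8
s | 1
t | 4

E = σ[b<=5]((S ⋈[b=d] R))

σ filters on b, owned by the left side.
E' = (σ[b<=5](S) ⋈[b=d] R)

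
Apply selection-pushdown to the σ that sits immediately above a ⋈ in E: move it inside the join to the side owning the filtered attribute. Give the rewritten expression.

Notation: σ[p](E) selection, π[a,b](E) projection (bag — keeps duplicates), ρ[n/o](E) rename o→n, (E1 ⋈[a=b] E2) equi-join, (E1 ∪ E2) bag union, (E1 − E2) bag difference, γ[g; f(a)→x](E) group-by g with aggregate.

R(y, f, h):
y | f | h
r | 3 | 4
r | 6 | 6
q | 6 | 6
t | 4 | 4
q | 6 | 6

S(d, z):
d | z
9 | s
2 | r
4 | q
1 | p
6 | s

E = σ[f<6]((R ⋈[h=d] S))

σ filters on f, owned by the left side.
E' = (σ[f<6](R) ⋈[h=d] S)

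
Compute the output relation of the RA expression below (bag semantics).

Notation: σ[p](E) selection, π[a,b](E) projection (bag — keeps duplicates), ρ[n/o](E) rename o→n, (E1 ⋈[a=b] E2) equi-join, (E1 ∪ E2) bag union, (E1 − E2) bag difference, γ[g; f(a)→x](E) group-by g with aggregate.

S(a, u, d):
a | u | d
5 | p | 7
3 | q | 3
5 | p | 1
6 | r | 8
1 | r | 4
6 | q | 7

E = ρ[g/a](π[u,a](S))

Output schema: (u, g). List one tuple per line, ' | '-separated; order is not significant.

Subexpression sizes:
  S → 6
  π[u,a](S) → 6
  ρ[g/a](π[u,a](S)) → 6

== RESULT ==
u | g
p | 5
p | 5
q | 3
q | 6
r | 1
r | 6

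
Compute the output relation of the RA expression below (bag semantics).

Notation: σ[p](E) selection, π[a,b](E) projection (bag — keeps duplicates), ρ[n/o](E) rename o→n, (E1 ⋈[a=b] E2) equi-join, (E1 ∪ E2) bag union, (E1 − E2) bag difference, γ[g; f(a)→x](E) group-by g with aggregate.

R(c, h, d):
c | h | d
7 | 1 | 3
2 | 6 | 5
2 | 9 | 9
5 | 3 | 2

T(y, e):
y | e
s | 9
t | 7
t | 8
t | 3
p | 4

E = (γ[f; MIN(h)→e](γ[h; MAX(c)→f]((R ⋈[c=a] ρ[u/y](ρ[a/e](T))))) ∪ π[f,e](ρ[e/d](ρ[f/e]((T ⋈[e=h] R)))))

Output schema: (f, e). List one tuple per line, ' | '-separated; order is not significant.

Stepwise |·|:
  R → 4
  T → 5
  ρ[a/e](T) → 5
  ρ[u/y](ρ[a/e](T)) → 5
  (R ⋈[c=a] ρ[u/y](ρ[a/e](T))) → 1
  γ[h; MAX(c)→f]((R ⋈[c=a] ρ[u/y](ρ[a/e](T)))) → 1
  γ[f; MIN(h)→e](γ[h; MAX(c)→f]((R ⋈[c=a] ρ[u/y](ρ[a/e](T))))) → 1
  T → 5
  R → 4
  (T ⋈[e=h] R) → 2
  ρ[f/e]((T ⋈[e=h] R)) → 2
  ρ[e/d](ρ[f/e]((T ⋈[e=h] R))) → 2
  π[f,e](ρ[e/d](ρ[f/e]((T ⋈[e=h] R)))) → 2
  (γ[f; MIN(h)→e](γ[h; MAX(c)→f]((R ⋈[c=a] ρ[u/y](ρ[a/e](T))))) ∪ π[f,e](ρ[e/d](ρ[f/e]((T ⋈[e=h] R))))) → 3

== RESULT ==
f | e
3 | 2
7 | 1
9 | 9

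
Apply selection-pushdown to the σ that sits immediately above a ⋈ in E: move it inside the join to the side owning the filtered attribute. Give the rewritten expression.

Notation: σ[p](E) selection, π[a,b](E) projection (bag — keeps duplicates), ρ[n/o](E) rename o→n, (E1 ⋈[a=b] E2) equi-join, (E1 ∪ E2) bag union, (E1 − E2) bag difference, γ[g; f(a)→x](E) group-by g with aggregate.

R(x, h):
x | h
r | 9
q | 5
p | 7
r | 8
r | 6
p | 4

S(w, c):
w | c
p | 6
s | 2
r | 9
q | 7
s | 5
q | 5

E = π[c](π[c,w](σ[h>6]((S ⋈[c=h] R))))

σ filters on h, owned by the right side.
E' = π[c](π[c,w]((S ⋈[c=h] σ[h>6](R))))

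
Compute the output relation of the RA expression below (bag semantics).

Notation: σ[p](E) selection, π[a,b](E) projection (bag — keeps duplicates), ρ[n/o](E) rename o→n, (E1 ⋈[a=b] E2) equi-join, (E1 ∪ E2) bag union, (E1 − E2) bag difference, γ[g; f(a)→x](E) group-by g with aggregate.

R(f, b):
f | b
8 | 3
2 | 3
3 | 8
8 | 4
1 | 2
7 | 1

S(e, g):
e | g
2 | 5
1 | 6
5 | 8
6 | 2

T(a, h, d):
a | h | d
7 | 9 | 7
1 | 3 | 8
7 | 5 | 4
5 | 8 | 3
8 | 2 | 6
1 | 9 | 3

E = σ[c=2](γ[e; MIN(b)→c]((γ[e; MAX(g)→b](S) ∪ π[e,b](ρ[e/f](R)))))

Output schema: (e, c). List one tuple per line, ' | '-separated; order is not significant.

Per-node cardinality:
  S → 4
  γ[e; MAX(g)→b](S) → 4
  R → 6
  ρ[e/f](R) → 6
  π[e,b](ρ[e/f](R)) → 6
  (γ[e; MAX(g)→b](S) ∪ π[e,b](ρ[e/f](R))) → 10
  γ[e; MIN(b)→c]((γ[e; MAX(g)→b](S) ∪ π[e,b](ρ[e/f](R)))) → 7
  σ[c=2](γ[e; MIN(b)→c]((γ[e; MAX(g)→b](S) ∪ π[e,b](ρ[e/f](R))))) → 2

== RESULT ==
e | c
1 | 2
6 | 2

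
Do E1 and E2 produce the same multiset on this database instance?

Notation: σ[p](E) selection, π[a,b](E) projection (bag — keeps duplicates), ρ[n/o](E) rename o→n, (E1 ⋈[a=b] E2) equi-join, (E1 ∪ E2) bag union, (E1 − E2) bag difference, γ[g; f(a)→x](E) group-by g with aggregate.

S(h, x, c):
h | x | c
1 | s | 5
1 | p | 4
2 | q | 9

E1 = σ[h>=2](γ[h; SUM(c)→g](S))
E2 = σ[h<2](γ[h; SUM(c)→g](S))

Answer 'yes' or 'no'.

E1 stepwise |·|:
  S → 3
  γ[h; SUM(c)→g](S) → 2
  σ[h>=2](γ[h; SUM(c)→g](S)) → 1
E2 stepwise |·|:
  S → 3
  γ[h; SUM(c)→g](S) → 2
  σ[h<2](γ[h; SUM(c)→g](S)) → 1

E1 result:
h | g
2 | 9
E2 result:
h | g
1 | 9
Witness: (2, 9) appears 1× in E1 but 0× in E2.

no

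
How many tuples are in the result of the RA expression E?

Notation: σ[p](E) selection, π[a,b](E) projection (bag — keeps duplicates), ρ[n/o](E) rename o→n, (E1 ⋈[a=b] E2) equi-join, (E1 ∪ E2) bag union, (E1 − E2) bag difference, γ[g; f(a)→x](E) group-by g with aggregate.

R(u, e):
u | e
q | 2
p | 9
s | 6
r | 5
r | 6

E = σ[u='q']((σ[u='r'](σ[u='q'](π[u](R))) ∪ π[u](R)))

Per-node cardinality:
  R → 5
  π[u](R) → 5
  σ[u='q'](π[u](R)) → 1
  σ[u='r'](σ[u='q'](π[u](R))) → 0
  R → 5
  π[u](R) → 5
  (σ[u='r'](σ[u='q'](π[u](R))) ∪ π[u](R)) → 5
  σ[u='q']((σ[u='r'](σ[u='q'](π[u](R))) ∪ π[u](R))) → 1

|E| = 1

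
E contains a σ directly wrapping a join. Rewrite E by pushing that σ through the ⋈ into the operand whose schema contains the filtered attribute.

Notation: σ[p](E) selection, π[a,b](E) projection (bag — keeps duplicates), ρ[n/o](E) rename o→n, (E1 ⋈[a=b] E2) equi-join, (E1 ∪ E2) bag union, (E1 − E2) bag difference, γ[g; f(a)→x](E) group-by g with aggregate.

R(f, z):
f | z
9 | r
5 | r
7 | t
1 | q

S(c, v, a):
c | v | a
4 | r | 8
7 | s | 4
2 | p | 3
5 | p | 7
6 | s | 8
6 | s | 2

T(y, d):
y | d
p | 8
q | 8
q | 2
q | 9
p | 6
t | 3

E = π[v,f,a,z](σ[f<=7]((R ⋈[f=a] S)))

σ filters on f, owned by the left side.
E' = π[v,f,a,z]((σ[f<=7](R) ⋈[f=a] S))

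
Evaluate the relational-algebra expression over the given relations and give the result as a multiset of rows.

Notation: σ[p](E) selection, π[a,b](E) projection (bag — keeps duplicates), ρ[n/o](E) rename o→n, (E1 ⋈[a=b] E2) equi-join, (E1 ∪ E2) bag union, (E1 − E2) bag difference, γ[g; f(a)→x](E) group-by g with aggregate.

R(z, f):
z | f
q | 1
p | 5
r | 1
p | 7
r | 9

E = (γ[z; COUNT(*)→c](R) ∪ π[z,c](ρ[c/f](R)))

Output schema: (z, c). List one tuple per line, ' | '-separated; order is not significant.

Per-node cardinality:
  R → 5
  γ[z; COUNT(*)→c](R) → 3
  R → 5
  ρ[c/f](R) → 5
  π[z,c](ρ[c/f](R)) → 5
  (γ[z; COUNT(*)→c](R) ∪ π[z,c](ρ[c/f](R))) → 8

== RESULT ==
z | c
p | 2
p | 5
p | 7
q | 1
q | 1
r | 1
r | 2
r | 9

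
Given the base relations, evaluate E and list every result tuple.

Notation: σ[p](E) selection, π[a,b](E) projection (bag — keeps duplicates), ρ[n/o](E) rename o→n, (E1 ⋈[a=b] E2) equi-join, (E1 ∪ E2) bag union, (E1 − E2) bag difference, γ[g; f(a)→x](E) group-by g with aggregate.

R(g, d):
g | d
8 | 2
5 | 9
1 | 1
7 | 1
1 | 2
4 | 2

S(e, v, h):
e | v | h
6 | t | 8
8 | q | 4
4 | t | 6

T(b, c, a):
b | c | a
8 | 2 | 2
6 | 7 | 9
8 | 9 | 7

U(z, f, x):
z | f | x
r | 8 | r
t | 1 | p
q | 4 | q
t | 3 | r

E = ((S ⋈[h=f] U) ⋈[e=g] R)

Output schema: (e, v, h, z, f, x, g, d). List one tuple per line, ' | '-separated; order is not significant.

Per-node cardinality:
  S → 3
  U → 4
  (S ⋈[h=f] U) → 2
  R → 6
  ((S ⋈[h=f] U) ⋈[e=g] R) → 1

== RESULT ==
e | v | h | z | f | x | g | d
8 | q | 4 | q | 4 | q | 8 | 2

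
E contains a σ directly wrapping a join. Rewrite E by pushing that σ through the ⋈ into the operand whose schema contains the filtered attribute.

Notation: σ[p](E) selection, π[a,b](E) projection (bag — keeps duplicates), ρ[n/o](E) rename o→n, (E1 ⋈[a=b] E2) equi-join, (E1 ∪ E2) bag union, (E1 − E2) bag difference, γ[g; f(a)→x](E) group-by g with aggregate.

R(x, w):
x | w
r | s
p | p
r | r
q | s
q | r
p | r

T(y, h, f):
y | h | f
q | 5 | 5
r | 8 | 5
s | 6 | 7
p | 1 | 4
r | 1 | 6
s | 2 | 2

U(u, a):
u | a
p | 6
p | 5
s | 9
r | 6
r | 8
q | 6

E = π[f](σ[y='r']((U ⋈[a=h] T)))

σ filters on y, owned by the right side.
E' = π[f]((U ⋈[a=h] σ[y='r'](T)))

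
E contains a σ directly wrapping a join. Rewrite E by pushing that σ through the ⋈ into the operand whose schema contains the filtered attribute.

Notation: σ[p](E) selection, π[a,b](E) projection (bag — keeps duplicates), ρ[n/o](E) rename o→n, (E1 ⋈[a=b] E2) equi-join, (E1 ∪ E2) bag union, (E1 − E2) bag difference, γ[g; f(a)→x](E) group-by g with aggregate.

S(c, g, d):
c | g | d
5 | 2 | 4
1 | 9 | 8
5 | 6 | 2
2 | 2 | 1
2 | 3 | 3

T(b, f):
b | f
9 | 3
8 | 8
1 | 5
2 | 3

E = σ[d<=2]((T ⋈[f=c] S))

σ filters on d, owned by the right side.
E' = (T ⋈[f=c] σ[d<=2](S))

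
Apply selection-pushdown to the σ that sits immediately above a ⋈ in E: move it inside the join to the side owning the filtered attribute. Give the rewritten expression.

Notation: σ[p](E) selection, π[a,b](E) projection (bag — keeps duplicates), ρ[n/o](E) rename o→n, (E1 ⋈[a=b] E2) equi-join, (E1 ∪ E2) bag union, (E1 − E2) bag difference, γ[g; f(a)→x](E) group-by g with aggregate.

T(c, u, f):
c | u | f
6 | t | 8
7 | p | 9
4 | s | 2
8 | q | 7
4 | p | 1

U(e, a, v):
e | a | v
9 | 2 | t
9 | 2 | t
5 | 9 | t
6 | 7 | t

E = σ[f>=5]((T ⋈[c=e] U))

σ filters on f, owned by the left side.
E' = (σ[f>=5](T) ⋈[c=e] U)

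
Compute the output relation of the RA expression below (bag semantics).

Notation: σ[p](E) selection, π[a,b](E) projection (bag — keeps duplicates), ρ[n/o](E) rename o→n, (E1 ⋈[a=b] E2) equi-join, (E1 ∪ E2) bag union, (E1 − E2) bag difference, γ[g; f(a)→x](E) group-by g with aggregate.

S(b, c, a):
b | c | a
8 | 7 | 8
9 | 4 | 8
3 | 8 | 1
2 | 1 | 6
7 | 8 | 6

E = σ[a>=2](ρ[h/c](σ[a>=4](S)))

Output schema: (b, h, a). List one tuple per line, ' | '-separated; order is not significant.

Stepwise |·|:
  S → 5
  σ[a>=4](S) → 4
  ρ[h/c](σ[a>=4](S)) → 4
  σ[a>=2](ρ[h/c](σ[a>=4](S))) → 4

== RESULT ==
b | h | a
2 | 1 | 6
7 | 8 | 6
8 | 7 | 8
9 | 4 | 8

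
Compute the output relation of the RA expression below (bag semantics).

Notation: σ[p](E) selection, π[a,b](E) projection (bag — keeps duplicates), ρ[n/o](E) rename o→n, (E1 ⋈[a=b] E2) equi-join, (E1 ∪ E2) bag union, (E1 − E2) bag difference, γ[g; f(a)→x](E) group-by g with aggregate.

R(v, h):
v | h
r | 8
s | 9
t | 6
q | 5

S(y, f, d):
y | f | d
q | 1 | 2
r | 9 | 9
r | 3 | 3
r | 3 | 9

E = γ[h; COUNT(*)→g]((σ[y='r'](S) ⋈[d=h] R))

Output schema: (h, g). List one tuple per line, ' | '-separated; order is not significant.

Row counts bottom-up:
  S → 4
  σ[y='r'](S) → 3
  R → 4
  (σ[y='r'](S) ⋈[d=h] R) → 2
  γ[h; COUNT(*)→g]((σ[y='r'](S) ⋈[d=h] R)) → 1

== RESULT ==
h | g
9 | 2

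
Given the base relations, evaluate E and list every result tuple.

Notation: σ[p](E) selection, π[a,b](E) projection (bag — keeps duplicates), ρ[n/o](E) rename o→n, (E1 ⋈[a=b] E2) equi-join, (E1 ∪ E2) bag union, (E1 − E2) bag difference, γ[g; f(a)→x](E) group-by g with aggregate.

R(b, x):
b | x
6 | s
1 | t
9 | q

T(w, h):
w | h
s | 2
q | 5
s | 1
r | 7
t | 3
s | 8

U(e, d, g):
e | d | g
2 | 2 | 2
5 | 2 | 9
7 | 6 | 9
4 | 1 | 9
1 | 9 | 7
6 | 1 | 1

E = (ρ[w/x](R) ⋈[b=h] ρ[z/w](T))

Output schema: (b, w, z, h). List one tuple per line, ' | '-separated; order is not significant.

Per-node cardinality:
  R → 3
  ρ[w/x](R) → 3
  T → 6
  ρ[z/w](T) → 6
  (ρ[w/x](R) ⋈[b=h] ρ[z/w](T)) → 1

== RESULT ==
b | w | z | h
1 | t | s | 1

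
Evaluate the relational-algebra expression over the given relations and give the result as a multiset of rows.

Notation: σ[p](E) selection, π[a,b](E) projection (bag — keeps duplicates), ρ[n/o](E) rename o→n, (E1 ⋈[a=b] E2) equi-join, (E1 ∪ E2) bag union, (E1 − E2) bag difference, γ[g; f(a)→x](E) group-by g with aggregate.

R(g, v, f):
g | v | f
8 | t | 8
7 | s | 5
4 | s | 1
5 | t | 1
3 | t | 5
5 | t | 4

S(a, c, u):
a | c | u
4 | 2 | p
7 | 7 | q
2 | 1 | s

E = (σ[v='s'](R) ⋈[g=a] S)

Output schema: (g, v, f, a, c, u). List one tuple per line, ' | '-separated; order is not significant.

Subexpression sizes:
  R → 6
  σ[v='s'](R) → 2
  S → 3
  (σ[v='s'](R) ⋈[g=a] S) → 2

== RESULT ==
g | v | f | a | c | u
4 | s | 1 | 4 | 2 | p
7 | s | 5 | 7 | 7 | q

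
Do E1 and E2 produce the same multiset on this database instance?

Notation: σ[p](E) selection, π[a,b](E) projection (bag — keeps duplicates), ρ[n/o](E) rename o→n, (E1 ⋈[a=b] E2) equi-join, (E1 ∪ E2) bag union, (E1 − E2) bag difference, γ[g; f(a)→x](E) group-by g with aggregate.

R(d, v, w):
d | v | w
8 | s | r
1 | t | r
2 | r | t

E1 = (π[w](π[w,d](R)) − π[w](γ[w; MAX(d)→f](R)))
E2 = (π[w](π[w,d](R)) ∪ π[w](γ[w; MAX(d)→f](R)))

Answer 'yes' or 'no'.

E1 stepwise |·|:
  R → 3
  π[w,d](R) → 3
  π[w](π[w,d](R)) → 3
  R → 3
  γ[w; MAX(d)→f](R) → 2
  π[w](γ[w; MAX(d)→f](R)) → 2
  (π[w](π[w,d](R)) − π[w](γ[w; MAX(d)→f](R))) → 1
E2 stepwise |·|:
  R → 3
  π[w,d](R) → 3
  π[w](π[w,d](R)) → 3
  R → 3
  γ[w; MAX(d)→f](R) → 2
  π[w](γ[w; MAX(d)→f](R)) → 2
  (π[w](π[w,d](R)) ∪ π[w](γ[w; MAX(d)→f](R))) → 5

E1 result:
w
r
E2 result:
w
r
r
r
t
t
Witness: ('t',) appears 0× in E1 but 2× in E2.

no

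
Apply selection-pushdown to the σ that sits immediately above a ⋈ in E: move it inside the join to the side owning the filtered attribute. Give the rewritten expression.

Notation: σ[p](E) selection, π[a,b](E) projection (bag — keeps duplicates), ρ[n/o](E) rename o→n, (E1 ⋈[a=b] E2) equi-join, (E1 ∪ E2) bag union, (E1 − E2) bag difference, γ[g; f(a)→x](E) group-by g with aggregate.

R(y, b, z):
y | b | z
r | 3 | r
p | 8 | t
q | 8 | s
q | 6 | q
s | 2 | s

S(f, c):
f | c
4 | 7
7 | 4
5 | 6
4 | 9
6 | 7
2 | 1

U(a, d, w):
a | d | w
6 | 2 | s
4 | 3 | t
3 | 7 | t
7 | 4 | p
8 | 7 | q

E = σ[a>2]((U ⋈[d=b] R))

σ filters on a, owned by the left side.
E' = (σ[a>2](U) ⋈[d=b] R)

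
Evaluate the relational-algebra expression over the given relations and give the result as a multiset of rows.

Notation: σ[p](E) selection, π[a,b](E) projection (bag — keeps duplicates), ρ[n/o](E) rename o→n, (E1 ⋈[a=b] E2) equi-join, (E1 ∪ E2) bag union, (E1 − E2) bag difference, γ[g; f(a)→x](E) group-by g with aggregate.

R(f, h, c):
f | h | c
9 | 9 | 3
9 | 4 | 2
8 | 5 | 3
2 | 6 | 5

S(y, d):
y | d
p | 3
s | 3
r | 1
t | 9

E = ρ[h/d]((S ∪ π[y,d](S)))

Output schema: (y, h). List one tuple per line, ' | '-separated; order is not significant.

Stepwise |·|:
  S → 4
  S → 4
  π[y,d](S) → 4
  (S ∪ π[y,d](S)) → 8
  ρ[h/d]((S ∪ π[y,d](S))) → 8

== RESULT ==
y | h
p | 3
p | 3
r | 1
r | 1
s | 3
s | 3
t | 9
t | 9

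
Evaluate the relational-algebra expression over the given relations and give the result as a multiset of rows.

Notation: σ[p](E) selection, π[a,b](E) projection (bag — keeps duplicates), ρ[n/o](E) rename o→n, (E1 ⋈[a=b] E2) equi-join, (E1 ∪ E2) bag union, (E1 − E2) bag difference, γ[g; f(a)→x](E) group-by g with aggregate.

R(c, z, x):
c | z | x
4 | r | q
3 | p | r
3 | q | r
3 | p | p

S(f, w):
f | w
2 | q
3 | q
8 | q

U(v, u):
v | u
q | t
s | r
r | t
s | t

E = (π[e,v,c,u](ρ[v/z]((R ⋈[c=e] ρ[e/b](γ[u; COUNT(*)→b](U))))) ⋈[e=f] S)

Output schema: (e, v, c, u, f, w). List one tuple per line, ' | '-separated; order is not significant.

Subexpression sizes:
  R → 4
  U → 4
  γ[u; COUNT(*)→b](U) → 2
  ρ[e/b](γ[u; COUNT(*)→b](U)) → 2
  (R ⋈[c=e] ρ[e/b](γ[u; COUNT(*)→b](U))) → 3
  ρ[v/z]((R ⋈[c=e] ρ[e/b](γ[u; COUNT(*)→b](U)))) → 3
  π[e,v,c,u](ρ[v/z]((R ⋈[c=e] ρ[e/b](γ[u; COUNT(*)→b](U))))) → 3
  S → 3
  (π[e,v,c,u](ρ[v/z]((R ⋈[c=e] ρ[e/b](γ[u; COUNT(*)→b](U))))) ⋈[e=f] S) → 3

== RESULT ==
e | v | c | u | f | w
3 | p | 3 | t | 3 | q
3 | p | 3 | t | 3 | q
3 | q | 3 | t | 3 | q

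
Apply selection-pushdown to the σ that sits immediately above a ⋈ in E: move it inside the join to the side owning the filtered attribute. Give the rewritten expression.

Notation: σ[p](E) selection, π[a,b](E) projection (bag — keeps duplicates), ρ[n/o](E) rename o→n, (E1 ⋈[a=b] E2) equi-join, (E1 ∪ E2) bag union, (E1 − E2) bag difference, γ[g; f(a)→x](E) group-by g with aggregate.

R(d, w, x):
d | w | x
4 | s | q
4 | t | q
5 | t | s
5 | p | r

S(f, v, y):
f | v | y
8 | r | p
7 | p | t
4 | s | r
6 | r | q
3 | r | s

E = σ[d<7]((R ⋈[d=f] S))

σ filters on d, owned by the left side.
E' = (σ[d<7](R) ⋈[d=f] S)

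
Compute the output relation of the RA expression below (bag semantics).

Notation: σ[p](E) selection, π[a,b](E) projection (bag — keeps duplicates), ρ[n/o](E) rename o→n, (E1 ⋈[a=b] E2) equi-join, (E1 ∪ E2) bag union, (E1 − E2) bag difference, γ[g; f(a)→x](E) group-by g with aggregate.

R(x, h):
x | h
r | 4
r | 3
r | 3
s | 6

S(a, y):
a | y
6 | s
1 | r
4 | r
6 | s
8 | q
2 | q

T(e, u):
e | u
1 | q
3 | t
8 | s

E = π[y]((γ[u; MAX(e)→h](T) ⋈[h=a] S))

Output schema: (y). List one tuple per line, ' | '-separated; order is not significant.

Subexpression sizes:
  T → 3
  γ[u; MAX(e)→h](T) → 3
  S → 6
  (γ[u; MAX(e)→h](T) ⋈[h=a] S) → 2
  π[y]((γ[u; MAX(e)→h](T) ⋈[h=a] S)) → 2

== RESULT ==
y
q
r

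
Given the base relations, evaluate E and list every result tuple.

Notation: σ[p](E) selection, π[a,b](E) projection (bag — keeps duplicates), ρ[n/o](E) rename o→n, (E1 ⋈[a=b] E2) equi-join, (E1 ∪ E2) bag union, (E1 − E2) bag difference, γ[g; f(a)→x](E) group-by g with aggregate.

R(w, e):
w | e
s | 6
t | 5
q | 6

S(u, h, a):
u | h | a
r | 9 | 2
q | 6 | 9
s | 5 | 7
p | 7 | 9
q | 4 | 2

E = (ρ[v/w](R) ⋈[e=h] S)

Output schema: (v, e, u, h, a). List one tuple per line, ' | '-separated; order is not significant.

Stepwise |·|:
  R → 3
  ρ[v/w](R) → 3
  S → 5
  (ρ[v/w](R) ⋈[e=h] S) → 3

== RESULT ==
v | e | u | h | a
q | 6 | q | 6 | 9
s | 6 | q | 6 | 9
t | 5 | s | 5 | 7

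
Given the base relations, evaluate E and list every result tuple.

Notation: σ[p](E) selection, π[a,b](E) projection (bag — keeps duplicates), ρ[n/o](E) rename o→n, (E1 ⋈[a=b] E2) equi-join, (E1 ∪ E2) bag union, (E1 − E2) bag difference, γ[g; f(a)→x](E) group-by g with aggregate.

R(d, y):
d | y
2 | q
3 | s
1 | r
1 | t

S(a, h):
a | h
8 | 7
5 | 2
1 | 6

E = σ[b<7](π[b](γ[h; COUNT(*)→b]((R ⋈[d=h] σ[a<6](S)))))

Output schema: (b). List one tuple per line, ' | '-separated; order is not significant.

Row counts bottom-up:
  R → 4
  S → 3
  σ[a<6](S) → 2
  (R ⋈[d=h] σ[a<6](S)) → 1
  γ[h; COUNT(*)→b]((R ⋈[d=h] σ[a<6](S))) → 1
  π[b](γ[h; COUNT(*)→b]((R ⋈[d=h] σ[a<6](S)))) → 1
  σ[b<7](π[b](γ[h; COUNT(*)→b]((R ⋈[d=h] σ[a<6](S))))) → 1

== RESULT ==
b
1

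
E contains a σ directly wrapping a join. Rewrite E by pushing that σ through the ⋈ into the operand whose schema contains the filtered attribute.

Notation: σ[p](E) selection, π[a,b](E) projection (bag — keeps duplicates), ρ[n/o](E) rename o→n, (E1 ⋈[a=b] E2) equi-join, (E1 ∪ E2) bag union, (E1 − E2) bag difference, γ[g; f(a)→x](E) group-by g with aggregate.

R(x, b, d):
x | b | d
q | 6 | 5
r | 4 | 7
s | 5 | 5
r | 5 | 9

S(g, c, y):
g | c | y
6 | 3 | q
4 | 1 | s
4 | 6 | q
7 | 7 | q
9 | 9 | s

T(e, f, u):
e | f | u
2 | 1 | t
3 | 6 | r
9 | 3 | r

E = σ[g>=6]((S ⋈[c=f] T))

σ filters on g, owned by the left side.
E' = (σ[g>=6](S) ⋈[c=f] T)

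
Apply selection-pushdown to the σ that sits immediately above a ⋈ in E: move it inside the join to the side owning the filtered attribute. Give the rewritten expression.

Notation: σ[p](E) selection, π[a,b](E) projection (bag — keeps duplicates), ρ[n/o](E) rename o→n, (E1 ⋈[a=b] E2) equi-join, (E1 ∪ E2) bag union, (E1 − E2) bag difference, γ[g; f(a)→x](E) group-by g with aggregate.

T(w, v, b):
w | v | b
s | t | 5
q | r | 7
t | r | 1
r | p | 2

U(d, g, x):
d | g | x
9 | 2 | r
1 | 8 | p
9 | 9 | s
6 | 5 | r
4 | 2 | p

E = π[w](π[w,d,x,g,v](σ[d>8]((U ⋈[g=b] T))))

σ filters on d, owned by the left side.
E' = π[w](π[w,d,x,g,v]((σ[d>8](U) ⋈[g=b] T)))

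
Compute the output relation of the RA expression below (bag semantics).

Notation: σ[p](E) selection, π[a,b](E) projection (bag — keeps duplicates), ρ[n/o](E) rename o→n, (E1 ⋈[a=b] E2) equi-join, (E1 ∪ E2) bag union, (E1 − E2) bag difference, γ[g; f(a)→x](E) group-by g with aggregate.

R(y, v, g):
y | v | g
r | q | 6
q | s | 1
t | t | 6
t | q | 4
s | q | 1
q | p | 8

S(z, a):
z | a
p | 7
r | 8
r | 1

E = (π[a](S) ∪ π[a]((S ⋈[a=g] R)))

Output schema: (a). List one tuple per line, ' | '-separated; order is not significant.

Row counts bottom-up:
  S → 3
  π[a](S) → 3
  S → 3
  R → 6
  (S ⋈[a=g] R) → 3
  π[a]((S ⋈[a=g] R)) → 3
  (π[a](S) ∪ π[a]((S ⋈[a=g] R))) → 6

== RESULT ==
a
1
1
1
7
8
8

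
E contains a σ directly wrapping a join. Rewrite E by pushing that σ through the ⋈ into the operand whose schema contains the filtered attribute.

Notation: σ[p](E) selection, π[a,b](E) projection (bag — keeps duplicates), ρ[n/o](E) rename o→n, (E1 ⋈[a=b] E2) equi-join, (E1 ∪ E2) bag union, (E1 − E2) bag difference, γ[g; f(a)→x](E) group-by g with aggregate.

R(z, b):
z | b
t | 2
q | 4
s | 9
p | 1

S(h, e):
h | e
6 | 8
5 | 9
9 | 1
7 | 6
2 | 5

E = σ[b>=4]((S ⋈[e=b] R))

σ filters on b, owned by the right side.
E' = (S ⋈[e=b] σ[b>=4](R))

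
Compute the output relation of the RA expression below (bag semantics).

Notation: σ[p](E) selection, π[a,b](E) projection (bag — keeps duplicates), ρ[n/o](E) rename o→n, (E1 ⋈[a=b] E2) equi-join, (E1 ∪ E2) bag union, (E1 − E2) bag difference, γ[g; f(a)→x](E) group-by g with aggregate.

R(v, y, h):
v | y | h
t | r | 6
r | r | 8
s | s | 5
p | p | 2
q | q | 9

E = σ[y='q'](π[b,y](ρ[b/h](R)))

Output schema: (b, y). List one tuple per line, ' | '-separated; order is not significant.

Per-node cardinality:
  R → 5
  ρ[b/h](R) → 5
  π[b,y](ρ[b/h](R)) → 5
  σ[y='q'](π[b,y](ρ[b/h](R))) → 1

== RESULT ==
b | y
9 | q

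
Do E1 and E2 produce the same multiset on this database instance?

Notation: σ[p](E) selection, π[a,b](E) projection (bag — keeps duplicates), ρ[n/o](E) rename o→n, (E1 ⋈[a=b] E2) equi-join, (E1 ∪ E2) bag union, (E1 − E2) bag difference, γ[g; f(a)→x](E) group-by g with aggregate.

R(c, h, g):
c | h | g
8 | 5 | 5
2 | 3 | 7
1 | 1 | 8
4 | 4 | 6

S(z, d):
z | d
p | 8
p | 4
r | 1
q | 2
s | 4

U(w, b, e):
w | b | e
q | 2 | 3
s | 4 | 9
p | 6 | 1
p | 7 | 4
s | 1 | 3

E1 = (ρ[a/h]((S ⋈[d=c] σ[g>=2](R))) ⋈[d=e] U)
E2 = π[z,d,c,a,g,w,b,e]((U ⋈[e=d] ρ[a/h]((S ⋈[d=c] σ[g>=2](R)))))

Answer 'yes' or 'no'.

E1 stepwise |·|:
  S → 5
  R → 4
  σ[g>=2](R) → 4
  (S ⋈[d=c] σ[g>=2](R)) → 5
  ρ[a/h]((S ⋈[d=c] σ[g>=2](R))) → 5
  U → 5
  (ρ[a/h]((S ⋈[d=c] σ[g>=2](R))) ⋈[d=e] U) → 3
E2 stepwise |·|:
  U → 5
  S → 5
  R → 4
  σ[g>=2](R) → 4
  (S ⋈[d=c] σ[g>=2](R)) → 5
  ρ[a/h]((S ⋈[d=c] σ[g>=2](R))) → 5
  (U ⋈[e=d] ρ[a/h]((S ⋈[d=c] σ[g>=2](R)))) → 3
  π[z,d,c,a,g,w,b,e]((U ⋈[e=d] ρ[a/h]((S ⋈[d=c] σ[g>=2](R))))) → 3

E1 and E2 produce the same multiset:
z | d | c | a | g | w | b | e
p | 4 | 4 | 4 | 6 | p | 7 | 4
r | 1 | 1 | 1 | 8 | p | 6 | 1
s | 4 | 4 | 4 | 6 | p | 7 | 4

yes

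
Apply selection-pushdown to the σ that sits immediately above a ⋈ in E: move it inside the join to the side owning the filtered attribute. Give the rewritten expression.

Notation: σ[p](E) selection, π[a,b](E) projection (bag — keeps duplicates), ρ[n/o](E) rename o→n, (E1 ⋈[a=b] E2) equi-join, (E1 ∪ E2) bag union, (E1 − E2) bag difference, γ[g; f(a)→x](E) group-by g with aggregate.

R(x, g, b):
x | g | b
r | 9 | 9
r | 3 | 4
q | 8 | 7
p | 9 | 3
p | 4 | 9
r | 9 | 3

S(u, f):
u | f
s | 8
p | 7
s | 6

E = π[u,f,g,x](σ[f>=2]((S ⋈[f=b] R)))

σ filters on f, owned by the left side.
E' = π[u,f,g,x]((σ[f>=2](S) ⋈[f=b] R))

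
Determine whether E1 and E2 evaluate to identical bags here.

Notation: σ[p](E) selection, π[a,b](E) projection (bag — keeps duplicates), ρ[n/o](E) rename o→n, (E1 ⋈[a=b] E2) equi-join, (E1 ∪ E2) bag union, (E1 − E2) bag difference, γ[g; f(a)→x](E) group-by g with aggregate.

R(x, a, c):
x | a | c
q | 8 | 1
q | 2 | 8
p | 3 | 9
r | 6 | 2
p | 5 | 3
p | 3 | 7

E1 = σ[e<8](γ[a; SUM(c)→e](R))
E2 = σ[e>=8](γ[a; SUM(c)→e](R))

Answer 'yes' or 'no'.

E1 stepwise |·|:
  R → 6
  γ[a; SUM(c)→e](R) → 5
  σ[e<8](γ[a; SUM(c)→e](R)) → 3
E2 stepwise |·|:
  R → 6
  γ[a; SUM(c)→e](R) → 5
  σ[e>=8](γ[a; SUM(c)→e](R)) → 2

E1 result:
a | e
5 | 3
6 | 2
8 | 1
E2 result:
a | e
2 | 8
3 | 16
Witness: (6, 2) appears 1× in E1 but 0× in E2.

no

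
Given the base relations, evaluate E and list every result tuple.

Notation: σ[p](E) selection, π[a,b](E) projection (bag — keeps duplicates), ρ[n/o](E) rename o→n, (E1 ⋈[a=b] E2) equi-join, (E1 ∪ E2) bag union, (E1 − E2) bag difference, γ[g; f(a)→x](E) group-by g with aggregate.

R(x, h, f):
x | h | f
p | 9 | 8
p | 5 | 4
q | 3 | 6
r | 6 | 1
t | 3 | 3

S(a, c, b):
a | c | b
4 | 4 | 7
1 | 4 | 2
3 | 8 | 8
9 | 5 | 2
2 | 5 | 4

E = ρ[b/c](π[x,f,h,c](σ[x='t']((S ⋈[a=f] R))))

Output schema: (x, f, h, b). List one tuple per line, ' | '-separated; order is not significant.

Row counts bottom-up:
  S → 5
  R → 5
  (S ⋈[a=f] R) → 3
  σ[x='t']((S ⋈[a=f] R)) → 1
  π[x,f,h,c](σ[x='t']((S ⋈[a=f] R))) → 1
  ρ[b/c](π[x,f,h,c](σ[x='t']((S ⋈[a=f] R)))) → 1

== RESULT ==
x | f | h | b
t | 3 | 3 | 8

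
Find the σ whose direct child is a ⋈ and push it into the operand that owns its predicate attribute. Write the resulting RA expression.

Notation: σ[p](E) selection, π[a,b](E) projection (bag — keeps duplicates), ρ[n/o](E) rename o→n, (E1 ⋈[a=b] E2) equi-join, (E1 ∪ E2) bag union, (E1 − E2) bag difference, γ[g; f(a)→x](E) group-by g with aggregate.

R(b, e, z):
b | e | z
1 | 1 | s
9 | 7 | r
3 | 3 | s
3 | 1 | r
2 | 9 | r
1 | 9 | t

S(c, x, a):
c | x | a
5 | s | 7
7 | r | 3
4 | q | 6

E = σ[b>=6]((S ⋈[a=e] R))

σ filters on b, owned by the right side.
E' = (S ⋈[a=e] σ[b>=6](R))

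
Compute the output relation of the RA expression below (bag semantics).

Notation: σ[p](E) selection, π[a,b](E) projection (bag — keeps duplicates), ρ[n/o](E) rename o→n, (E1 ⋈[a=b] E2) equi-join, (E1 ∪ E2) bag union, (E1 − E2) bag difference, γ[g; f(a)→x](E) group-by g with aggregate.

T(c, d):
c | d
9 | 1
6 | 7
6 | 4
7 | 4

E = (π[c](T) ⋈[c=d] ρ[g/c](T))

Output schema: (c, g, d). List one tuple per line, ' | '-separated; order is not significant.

Per-node cardinality:
  T → 4
  π[c](T) → 4
  T → 4
  ρ[g/c](T) → 4
  (π[c](T) ⋈[c=d] ρ[g/c](T)) → 1

== RESULT ==
c | g | d
7 | 6 | 7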